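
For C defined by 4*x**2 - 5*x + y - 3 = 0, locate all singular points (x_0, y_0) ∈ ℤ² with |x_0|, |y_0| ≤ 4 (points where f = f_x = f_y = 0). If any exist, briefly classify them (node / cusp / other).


No singular points in the scanned grid; C is smooth there.

Compute partial derivatives:
  f_x = 8*x - 5.
  f_y = 1.
f_y = 1 is a nonzero constant, so f_y never vanishes: no point (x, y) can satisfy f = f_x = f_y = 0. In particular no (x, y) ∈ {−4, ..., 4}² is singular; the curve is smooth.


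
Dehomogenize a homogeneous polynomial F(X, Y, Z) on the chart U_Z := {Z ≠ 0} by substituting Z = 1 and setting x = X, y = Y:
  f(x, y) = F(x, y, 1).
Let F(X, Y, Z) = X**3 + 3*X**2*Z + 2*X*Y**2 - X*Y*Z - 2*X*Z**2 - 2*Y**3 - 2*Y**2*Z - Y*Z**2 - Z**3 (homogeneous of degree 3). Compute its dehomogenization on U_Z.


f(x, y) = x**3 + 3*x**2 + 2*x*y**2 - x*y - 2*x - 2*y**3 - 2*y**2 - y - 1

On U_Z we set Z = 1. Each monomial c·X^i·Y^j·Z^k in F becomes c·x^i·y^j·1^k = c·x^i·y^j.
Substituting Z = 1: F(X, Y, 1) = x**3 + 3*x**2 + 2*x*y**2 - x*y - 2*x - 2*y**3 - 2*y**2 - y - 1.
Note: deg(f) ≤ deg(F) = 3; strict inequality happens when F is divisible by Z (lost terms).


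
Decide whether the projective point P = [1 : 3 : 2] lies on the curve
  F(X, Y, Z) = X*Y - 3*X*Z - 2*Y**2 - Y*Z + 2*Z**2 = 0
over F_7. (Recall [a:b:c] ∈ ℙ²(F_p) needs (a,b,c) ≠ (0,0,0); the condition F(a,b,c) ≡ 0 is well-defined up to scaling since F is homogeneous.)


F(1,3,2) ≡ 2 (mod 7); P is NOT on the curve.

Evaluate F(1, 3, 2) term-by-term (mod 7).
  X*Y ↦ 1·1·3·1 = 3
  -3*X*Z ↦ -3·1·1·2 = -6
  -2*Y**2 ↦ -2·1·9·1 = -18
  -Y*Z ↦ -1·1·3·2 = -6
  2*Z**2 ↦ 2·1·1·4 = 8
Sum: F(1, 3, 2) = (3) + (-6) + (-18) + (-6) + (8) = -19.
Reducing mod 7: -19 ≡ 2 (mod 7).
Since F(a, b, c) ≡ 2 ≠ 0 (mod 7), P does NOT lie on the curve.


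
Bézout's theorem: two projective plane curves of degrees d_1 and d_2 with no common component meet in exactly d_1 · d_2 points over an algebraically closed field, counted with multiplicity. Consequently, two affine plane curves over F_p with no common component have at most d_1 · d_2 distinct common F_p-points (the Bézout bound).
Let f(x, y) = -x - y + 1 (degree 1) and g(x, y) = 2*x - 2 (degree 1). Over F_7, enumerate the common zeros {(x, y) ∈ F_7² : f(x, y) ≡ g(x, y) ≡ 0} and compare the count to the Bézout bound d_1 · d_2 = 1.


Common zeros: {(1, 0)}; count = 1; Bézout bound = 1.

deg(f) = 1, deg(g) = 1, so Bézout bound = 1.
Scan x ∈ F_7. For each x, list the y ∈ F_7 with f(x, y) ≡ 0 and those with g(x, y) ≡ 0 (mod 7); the common zeros in that column are the intersection.
  x = 0: f ≡ 0 at y ∈ {1}; g ≡ 0 at y ∈ ∅; common: ∅.
  x = 1: f ≡ 0 at y ∈ {0}; g ≡ 0 at y ∈ {0, 1, 2, 3, 4, 5, 6}; common: {0}.
  x = 2: f ≡ 0 at y ∈ {6}; g ≡ 0 at y ∈ ∅; common: ∅.
  x = 3: f ≡ 0 at y ∈ {5}; g ≡ 0 at y ∈ ∅; common: ∅.
  x = 4: f ≡ 0 at y ∈ {4}; g ≡ 0 at y ∈ ∅; common: ∅.
  x = 5: f ≡ 0 at y ∈ {3}; g ≡ 0 at y ∈ ∅; common: ∅.
  x = 6: f ≡ 0 at y ∈ {2}; g ≡ 0 at y ∈ ∅; common: ∅.
Collecting: common zeros = {(1, 0)}, so the count is 1.
Comparison with the Bézout bound: 1 ≤ 1 = deg(f)·deg(g), as expected for curves with no common component (the bound is attained).


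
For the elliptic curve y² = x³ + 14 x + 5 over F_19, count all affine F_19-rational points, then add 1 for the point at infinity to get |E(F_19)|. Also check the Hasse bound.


Affine points = {(0, 9), (0, 10), (1, 1), (1, 18), (3, 6), (3, 13), (4, 7), (4, 12), (6, 1), (6, 18), (7, 3), (7, 16), (9, 9), (9, 10), (10, 9), (10, 10), (12, 1), (12, 18), (13, 3), (13, 16), (14, 0), (17, 8), (17, 11), (18, 3), (18, 16)}; affine count = 25; |E(F_19)| = 26.

Discriminant check: Δ ∝ 4a³ + 27b² = 4·14³ + 27·5² = 4·2744 + 27·25 ≡ 4 (mod 19). Nonzero ⇒ E is nonsingular.
For each x ∈ F_19, compute rhs = x³ + 14·x + 5 mod 19, then count y ∈ F_19 with y² ≡ rhs.
  x = 0: rhs = 5, matching y values: 9, 10 (2 points).
  x = 1: rhs = 1, matching y values: 1, 18 (2 points).
  x = 2: rhs = 3, matching y values: none (0 points).
  x = 3: rhs = 17, matching y values: 6, 13 (2 points).
  x = 4: rhs = 11, matching y values: 7, 12 (2 points).
  x = 5: rhs = 10, matching y values: none (0 points).
  x = 6: rhs = 1, matching y values: 1, 18 (2 points).
  x = 7: rhs = 9, matching y values: 3, 16 (2 points).
  x = 8: rhs = 2, matching y values: none (0 points).
  x = 9: rhs = 5, matching y values: 9, 10 (2 points).
  x = 10: rhs = 5, matching y values: 9, 10 (2 points).
  x = 11: rhs = 8, matching y values: none (0 points).
  x = 12: rhs = 1, matching y values: 1, 18 (2 points).
  x = 13: rhs = 9, matching y values: 3, 16 (2 points).
  x = 14: rhs = 0, matching y values: 0 (1 points).
  x = 15: rhs = 18, matching y values: none (0 points).
  x = 16: rhs = 12, matching y values: none (0 points).
  x = 17: rhs = 7, matching y values: 8, 11 (2 points).
  x = 18: rhs = 9, matching y values: 3, 16 (2 points).
Total affine count: 25.
Full point count |E(F_19)| = 25 + 1 = 26.
Hasse bound: |26 − (19+1)| = |6| = 6 ≤ 2√19 ≈ 8.7178 ✓.


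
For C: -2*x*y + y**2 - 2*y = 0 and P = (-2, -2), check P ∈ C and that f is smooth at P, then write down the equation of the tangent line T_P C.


Tangent line at P: 4*x - 2*y + 4 = 0.

Step 1: f(-2, -2) = 0, so P lies on C.
Step 2: partial derivatives
  f_x(x, y) = -2*y, f_y(x, y) = -2*x + 2*y - 2.
  f_x(P) = 4, f_y(P) = -2 (gradient nonzero, so P is smooth).
Step 3: tangent line at P: 4·(x − -2) + -2·(y − -2) = 0.
Expanding: 4*x - 2*y + 4 = 0.


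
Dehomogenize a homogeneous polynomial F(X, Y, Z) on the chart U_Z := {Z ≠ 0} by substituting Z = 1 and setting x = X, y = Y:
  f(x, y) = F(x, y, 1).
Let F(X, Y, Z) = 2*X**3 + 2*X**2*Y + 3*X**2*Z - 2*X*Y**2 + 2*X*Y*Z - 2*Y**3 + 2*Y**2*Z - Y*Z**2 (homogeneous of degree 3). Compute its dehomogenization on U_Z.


f(x, y) = 2*x**3 + 2*x**2*y + 3*x**2 - 2*x*y**2 + 2*x*y - 2*y**3 + 2*y**2 - y

On U_Z we set Z = 1. Each monomial c·X^i·Y^j·Z^k in F becomes c·x^i·y^j·1^k = c·x^i·y^j.
Substituting Z = 1: F(X, Y, 1) = 2*x**3 + 2*x**2*y + 3*x**2 - 2*x*y**2 + 2*x*y - 2*y**3 + 2*y**2 - y.
Note: deg(f) ≤ deg(F) = 3; strict inequality happens when F is divisible by Z (lost terms).


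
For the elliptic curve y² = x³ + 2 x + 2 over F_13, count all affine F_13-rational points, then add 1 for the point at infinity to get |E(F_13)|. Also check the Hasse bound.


Affine points = {(2, 1), (2, 12), (3, 3), (3, 10), (4, 3), (4, 10), (6, 3), (6, 10), (8, 6), (8, 7), (11, 4), (11, 9), (12, 5), (12, 8)}; affine count = 14; |E(F_13)| = 15.

Discriminant check: Δ ∝ 4a³ + 27b² = 4·2³ + 27·2² = 4·8 + 27·4 ≡ 10 (mod 13). Nonzero ⇒ E is nonsingular.
For each x ∈ F_13, compute rhs = x³ + 2·x + 2 mod 13, then count y ∈ F_13 with y² ≡ rhs.
  x = 0: rhs = 2, matching y values: none (0 points).
  x = 1: rhs = 5, matching y values: none (0 points).
  x = 2: rhs = 1, matching y values: 1, 12 (2 points).
  x = 3: rhs = 9, matching y values: 3, 10 (2 points).
  x = 4: rhs = 9, matching y values: 3, 10 (2 points).
  x = 5: rhs = 7, matching y values: none (0 points).
  x = 6: rhs = 9, matching y values: 3, 10 (2 points).
  x = 7: rhs = 8, matching y values: none (0 points).
  x = 8: rhs = 10, matching y values: 6, 7 (2 points).
  x = 9: rhs = 8, matching y values: none (0 points).
  x = 10: rhs = 8, matching y values: none (0 points).
  x = 11: rhs = 3, matching y values: 4, 9 (2 points).
  x = 12: rhs = 12, matching y values: 5, 8 (2 points).
Total affine count: 14.
Full point count |E(F_13)| = 14 + 1 = 15.
Hasse bound: |15 − (13+1)| = |1| = 1 ≤ 2√13 ≈ 7.2111 ✓.


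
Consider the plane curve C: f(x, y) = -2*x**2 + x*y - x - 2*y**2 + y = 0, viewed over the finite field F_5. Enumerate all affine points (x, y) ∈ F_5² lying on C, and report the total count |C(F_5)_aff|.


Affine F_5-points: {(0, 0), (0, 3), (1, 3), (2, 0), (2, 4)}; count = 5.

For each of the 25 pairs (x, y) ∈ F_5², evaluate f(x, y) mod 5. Record the zeros.
  x = 0: [0↦0, 1↦4, 2↦4, 3↦0, 4↦2]  zeros at y ∈ {0, 3}
  x = 1: [0↦2, 1↦2, 2↦3, 3↦0, 4↦3]  zeros at y ∈ {3}
  x = 2: [0↦0, 1↦1, 2↦3, 3↦1, 4↦0]  zeros at y ∈ {0, 4}
  x = 3: [0↦4, 1↦1, 2↦4, 3↦3, 4↦3]  zeros at y ∈ ∅
  x = 4: [0↦4, 1↦2, 2↦1, 3↦1, 4↦2]  zeros at y ∈ ∅
Collecting zeros: affine points = {(0, 0), (0, 3), (1, 3), (2, 0), (2, 4)}.
Total count |C(F_5)_aff| = 5.


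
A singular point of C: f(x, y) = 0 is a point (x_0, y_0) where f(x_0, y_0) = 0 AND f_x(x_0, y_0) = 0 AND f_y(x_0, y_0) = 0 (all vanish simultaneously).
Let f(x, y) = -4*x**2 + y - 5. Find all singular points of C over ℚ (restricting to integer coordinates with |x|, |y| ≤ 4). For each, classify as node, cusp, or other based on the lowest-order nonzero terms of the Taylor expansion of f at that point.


No singular points in the scanned grid; C is smooth there.

Compute partial derivatives:
  f_x = -8*x.
  f_y = 1.
f_y = 1 is a nonzero constant, so f_y never vanishes: no point (x, y) can satisfy f = f_x = f_y = 0. In particular no (x, y) ∈ {−4, ..., 4}² is singular; the curve is smooth.


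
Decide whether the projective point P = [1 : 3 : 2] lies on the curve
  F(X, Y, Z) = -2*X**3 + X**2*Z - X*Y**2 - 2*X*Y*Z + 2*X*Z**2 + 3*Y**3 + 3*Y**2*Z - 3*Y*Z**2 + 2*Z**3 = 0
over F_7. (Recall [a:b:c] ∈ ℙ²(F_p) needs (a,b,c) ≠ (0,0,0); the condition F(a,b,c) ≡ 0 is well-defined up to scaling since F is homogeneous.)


F(1,3,2) ≡ 4 (mod 7); P is NOT on the curve.

Evaluate F(1, 3, 2) term-by-term (mod 7).
  -2*X**3 ↦ -2·1·1·1 = -2
  X**2*Z ↦ 1·1·1·2 = 2
  -X*Y**2 ↦ -1·1·9·1 = -9
  -2*X*Y*Z ↦ -2·1·3·2 = -12
  2*X*Z**2 ↦ 2·1·1·4 = 8
  3*Y**3 ↦ 3·1·27·1 = 81
  3*Y**2*Z ↦ 3·1·9·2 = 54
  -3*Y*Z**2 ↦ -3·1·3·4 = -36
  2*Z**3 ↦ 2·1·1·8 = 16
Sum: F(1, 3, 2) = (-2) + (2) + (-9) + (-12) + (8) + (81) + (54) + (-36) + (16) = 102.
Reducing mod 7: 102 ≡ 4 (mod 7).
Since F(a, b, c) ≡ 4 ≠ 0 (mod 7), P does NOT lie on the curve.


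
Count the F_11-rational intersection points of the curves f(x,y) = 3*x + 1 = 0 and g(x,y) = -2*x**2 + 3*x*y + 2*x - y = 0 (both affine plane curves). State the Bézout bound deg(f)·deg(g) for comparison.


Common zeros: {(7, 2)}; count = 1; Bézout bound = 2.

deg(f) = 1, deg(g) = 2, so Bézout bound = 2.
Scan x ∈ F_11. For each x, list the y ∈ F_11 with f(x, y) ≡ 0 and those with g(x, y) ≡ 0 (mod 11); the common zeros in that column are the intersection.
  x = 0: f ≡ 0 at y ∈ ∅; g ≡ 0 at y ∈ {0}; common: ∅.
  x = 1: f ≡ 0 at y ∈ ∅; g ≡ 0 at y ∈ {0}; common: ∅.
  x = 2: f ≡ 0 at y ∈ ∅; g ≡ 0 at y ∈ {3}; common: ∅.
  x = 3: f ≡ 0 at y ∈ ∅; g ≡ 0 at y ∈ {7}; common: ∅.
  x = 4: f ≡ 0 at y ∈ ∅; g ≡ 0 at y ∈ ∅; common: ∅.
  x = 5: f ≡ 0 at y ∈ ∅; g ≡ 0 at y ∈ {6}; common: ∅.
  x = 6: f ≡ 0 at y ∈ ∅; g ≡ 0 at y ∈ {10}; common: ∅.
  x = 7: f ≡ 0 at y ∈ {0, 1, 2, 3, 4, 5, 6, 7, 8, 9, 10}; g ≡ 0 at y ∈ {2}; common: {2}.
  x = 8: f ≡ 0 at y ∈ ∅; g ≡ 0 at y ∈ {2}; common: ∅.
  x = 9: f ≡ 0 at y ∈ ∅; g ≡ 0 at y ∈ {3}; common: ∅.
  x = 10: f ≡ 0 at y ∈ ∅; g ≡ 0 at y ∈ {10}; common: ∅.
Collecting: common zeros = {(7, 2)}, so the count is 1.
Comparison with the Bézout bound: 1 ≤ 2 = deg(f)·deg(g), as expected for curves with no common component (the affine F_11-count falls short of the bound because intersections may lie at infinity, over extension fields, or carry multiplicity).


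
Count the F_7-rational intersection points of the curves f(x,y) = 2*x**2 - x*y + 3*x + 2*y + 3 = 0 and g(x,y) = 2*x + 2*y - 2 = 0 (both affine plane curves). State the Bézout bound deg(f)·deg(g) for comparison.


Common zeros: ∅; count = 0; Bézout bound = 2.

deg(f) = 2, deg(g) = 1, so Bézout bound = 2.
Scan x ∈ F_7. For each x, list the y ∈ F_7 with f(x, y) ≡ 0 and those with g(x, y) ≡ 0 (mod 7); the common zeros in that column are the intersection.
  x = 0: f ≡ 0 at y ∈ {2}; g ≡ 0 at y ∈ {1}; common: ∅.
  x = 1: f ≡ 0 at y ∈ {6}; g ≡ 0 at y ∈ {0}; common: ∅.
  x = 2: f ≡ 0 at y ∈ ∅; g ≡ 0 at y ∈ {6}; common: ∅.
  x = 3: f ≡ 0 at y ∈ {2}; g ≡ 0 at y ∈ {5}; common: ∅.
  x = 4: f ≡ 0 at y ∈ {6}; g ≡ 0 at y ∈ {4}; common: ∅.
  x = 5: f ≡ 0 at y ∈ {4}; g ≡ 0 at y ∈ {3}; common: ∅.
  x = 6: f ≡ 0 at y ∈ {4}; g ≡ 0 at y ∈ {2}; common: ∅.
Collecting: common zeros = ∅, so the count is 0.
Comparison with the Bézout bound: 0 ≤ 2 = deg(f)·deg(g), as expected for curves with no common component (the affine F_7-count falls short of the bound because intersections may lie at infinity, over extension fields, or carry multiplicity).


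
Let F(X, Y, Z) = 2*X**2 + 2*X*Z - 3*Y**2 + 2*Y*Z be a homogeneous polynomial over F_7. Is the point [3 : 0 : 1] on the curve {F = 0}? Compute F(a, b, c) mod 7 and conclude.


F(3,0,1) ≡ 3 (mod 7); P is NOT on the curve.

Evaluate F(3, 0, 1) term-by-term (mod 7).
  2*X**2 ↦ 2·9·1·1 = 18
  2*X*Z ↦ 2·3·1·1 = 6
  -3*Y**2 ↦ -3·1·0·1 = 0
  2*Y*Z ↦ 2·1·0·1 = 0
Sum: F(3, 0, 1) = (18) + (6) + (0) + (0) = 24.
Reducing mod 7: 24 ≡ 3 (mod 7).
Since F(a, b, c) ≡ 3 ≠ 0 (mod 7), P does NOT lie on the curve.


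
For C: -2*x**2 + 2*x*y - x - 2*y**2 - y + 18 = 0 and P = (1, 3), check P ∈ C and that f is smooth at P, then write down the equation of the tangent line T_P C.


Tangent line at P: x - 11*y + 32 = 0.

Step 1: f(1, 3) = 0, so P lies on C.
Step 2: partial derivatives
  f_x(x, y) = -4*x + 2*y - 1, f_y(x, y) = 2*x - 4*y - 1.
  f_x(P) = 1, f_y(P) = -11 (gradient nonzero, so P is smooth).
Step 3: tangent line at P: 1·(x − 1) + -11·(y − 3) = 0.
Expanding: x - 11*y + 32 = 0.


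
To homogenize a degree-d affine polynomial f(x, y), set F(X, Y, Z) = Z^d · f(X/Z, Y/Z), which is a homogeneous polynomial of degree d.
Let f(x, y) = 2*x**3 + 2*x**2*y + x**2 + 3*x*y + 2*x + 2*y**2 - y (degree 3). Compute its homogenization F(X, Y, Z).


F(X, Y, Z) = 2*X**3 + 2*X**2*Y + X**2*Z + 3*X*Y*Z + 2*X*Z**2 + 2*Y**2*Z - Y*Z**2

deg(f) = 3.
Substitute x = X/Z, y = Y/Z into f, then multiply by Z^3.
  monomial 2·x^3·y^0 ↦ 2·X^3·Y^0·Z^0.
  monomial 2·x^2·y^1 ↦ 2·X^2·Y^1·Z^0.
  monomial 1·x^2·y^0 ↦ 1·X^2·Y^0·Z^1.
  monomial 3·x^1·y^1 ↦ 3·X^1·Y^1·Z^1.
  monomial 2·x^1·y^0 ↦ 2·X^1·Y^0·Z^2.
  monomial 2·x^0·y^2 ↦ 2·X^0·Y^2·Z^1.
  monomial -1·x^0·y^1 ↦ -1·X^0·Y^1·Z^2.
Collecting: F(X, Y, Z) = 2*X**3 + 2*X**2*Y + X**2*Z + 3*X*Y*Z + 2*X*Z**2 + 2*Y**2*Z - Y*Z**2.


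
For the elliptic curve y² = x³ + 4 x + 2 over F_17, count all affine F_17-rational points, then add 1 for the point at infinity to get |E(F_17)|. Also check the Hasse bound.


Affine points = {(0, 6), (0, 11), (2, 1), (2, 16), (6, 2), (6, 15), (7, 4), (7, 13), (8, 6), (8, 11), (9, 6), (9, 11), (11, 0)}; affine count = 13; |E(F_17)| = 14.

Discriminant check: Δ ∝ 4a³ + 27b² = 4·4³ + 27·2² = 4·64 + 27·4 ≡ 7 (mod 17). Nonzero ⇒ E is nonsingular.
For each x ∈ F_17, compute rhs = x³ + 4·x + 2 mod 17, then count y ∈ F_17 with y² ≡ rhs.
  x = 0: rhs = 2, matching y values: 6, 11 (2 points).
  x = 1: rhs = 7, matching y values: none (0 points).
  x = 2: rhs = 1, matching y values: 1, 16 (2 points).
  x = 3: rhs = 7, matching y values: none (0 points).
  x = 4: rhs = 14, matching y values: none (0 points).
  x = 5: rhs = 11, matching y values: none (0 points).
  x = 6: rhs = 4, matching y values: 2, 15 (2 points).
  x = 7: rhs = 16, matching y values: 4, 13 (2 points).
  x = 8: rhs = 2, matching y values: 6, 11 (2 points).
  x = 9: rhs = 2, matching y values: 6, 11 (2 points).
  x = 10: rhs = 5, matching y values: none (0 points).
  x = 11: rhs = 0, matching y values: 0 (1 points).
  x = 12: rhs = 10, matching y values: none (0 points).
  x = 13: rhs = 7, matching y values: none (0 points).
  x = 14: rhs = 14, matching y values: none (0 points).
  x = 15: rhs = 3, matching y values: none (0 points).
  x = 16: rhs = 14, matching y values: none (0 points).
Total affine count: 13.
Full point count |E(F_17)| = 13 + 1 = 14.
Hasse bound: |14 − (17+1)| = |-4| = 4 ≤ 2√17 ≈ 8.2462 ✓.


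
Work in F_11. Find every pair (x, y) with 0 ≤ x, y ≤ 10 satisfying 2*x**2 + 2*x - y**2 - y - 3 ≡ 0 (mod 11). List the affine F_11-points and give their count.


Affine F_11-points: {(0, 5), (1, 3), (1, 7), (2, 4), (2, 6), (5, 1), (5, 9), (8, 4), (8, 6), (9, 3), (9, 7), (10, 5)}; count = 12.

For each of the 121 pairs (x, y) ∈ F_11², evaluate f(x, y) mod 11. Record the zeros.
  x = 0: [0↦8, 1↦6, 2↦2, 3↦7, 4↦10, 5↦0, 6↦10, 7↦7, 8↦2, 9↦6, 10↦8]  zeros at y ∈ {5}
  x = 1: [0↦1, 1↦10, 2↦6, 3↦0, 4↦3, 5↦4, 6↦3, 7↦0, 8↦6, 9↦10, 10↦1]  zeros at y ∈ {3, 7}
  x = 2: [0↦9, 1↦7, 2↦3, 3↦8, 4↦0, 5↦1, 6↦0, 7↦8, 8↦3, 9↦7, 10↦9]  zeros at y ∈ {4, 6}
  x = 3: [0↦10, 1↦8, 2↦4, 3↦9, 4↦1, 5↦2, 6↦1, 7↦9, 8↦4, 9↦8, 10↦10]  zeros at y ∈ ∅
  x = 4: [0↦4, 1↦2, 2↦9, 3↦3, 4↦6, 5↦7, 6↦6, 7↦3, 8↦9, 9↦2, 10↦4]  zeros at y ∈ ∅
  x = 5: [0↦2, 1↦0, 2↦7, 3↦1, 4↦4, 5↦5, 6↦4, 7↦1, 8↦7, 9↦0, 10↦2]  zeros at y ∈ {1, 9}
  x = 6: [0↦4, 1↦2, 2↦9, 3↦3, 4↦6, 5↦7, 6↦6, 7↦3, 8↦9, 9↦2, 10↦4]  zeros at y ∈ ∅
  x = 7: [0↦10, 1↦8, 2↦4, 3↦9, 4↦1, 5↦2, 6↦1, 7↦9, 8↦4, 9↦8, 10↦10]  zeros at y ∈ ∅
  x = 8: [0↦9, 1↦7, 2↦3, 3↦8, 4↦0, 5↦1, 6↦0, 7↦8, 8↦3, 9↦7, 10↦9]  zeros at y ∈ {4, 6}
  x = 9: [0↦1, 1↦10, 2↦6, 3↦0, 4↦3, 5↦4, 6↦3, 7↦0, 8↦6, 9↦10, 10↦1]  zeros at y ∈ {3, 7}
  x = 10: [0↦8, 1↦6, 2↦2, 3↦7, 4↦10, 5↦0, 6↦10, 7↦7, 8↦2, 9↦6, 10↦8]  zeros at y ∈ {5}
Collecting zeros: affine points = {(0, 5), (1, 3), (1, 7), (2, 4), (2, 6), (5, 1), (5, 9), (8, 4), (8, 6), (9, 3), (9, 7), (10, 5)}.
Total count |C(F_11)_aff| = 12.


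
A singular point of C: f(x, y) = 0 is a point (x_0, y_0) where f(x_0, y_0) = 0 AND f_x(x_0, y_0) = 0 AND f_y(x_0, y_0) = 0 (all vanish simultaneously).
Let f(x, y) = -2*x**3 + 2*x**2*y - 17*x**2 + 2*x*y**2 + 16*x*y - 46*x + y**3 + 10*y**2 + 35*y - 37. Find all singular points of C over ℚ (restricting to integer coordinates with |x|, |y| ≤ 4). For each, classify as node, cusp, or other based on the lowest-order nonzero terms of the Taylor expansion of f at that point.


Singular points: {(-3, -1)}; classification: node.

Compute partial derivatives:
  f_x = -6*x**2 + 4*x*y - 34*x + 2*y**2 + 16*y - 46.
  f_y = 2*x**2 + 4*x*y + 16*x + 3*y**2 + 20*y + 35.
Scan x_0 ∈ {−4, ..., 4}. For each x_0, f_y(x_0, y) is a polynomial in y; find its integer roots y ∈ {−4, ..., 4}, then test f_x and f at those candidates.
  x = -4: f_y(-4, y) = 3*y**2 + 4*y + 3; no integer root y with |y| ≤ 4.
  x = -3: f_y(-3, y) = 3*y**2 + 8*y + 5; vanishes at y ∈ {-1}. (-3, -1): f_x = 0, f = 0 — SINGULAR.
  x = -2: f_y(-2, y) = 3*y**2 + 12*y + 11; no integer root y with |y| ≤ 4.
  x = -1: f_y(-1, y) = 3*y**2 + 16*y + 21; vanishes at y ∈ {-3}. (-1, -3): f_x = -36 ≠ 0.
  x = 0: f_y(0, y) = 3*y**2 + 20*y + 35; no integer root y with |y| ≤ 4.
  x = 1: f_y(1, y) = 3*y**2 + 24*y + 53; no integer root y with |y| ≤ 4.
  x = 2: f_y(2, y) = 3*y**2 + 28*y + 75; no integer root y with |y| ≤ 4.
  x = 3: f_y(3, y) = 3*y**2 + 32*y + 101; no integer root y with |y| ≤ 4.
  x = 4: f_y(4, y) = 3*y**2 + 36*y + 131; no integer root y with |y| ≤ 4.
Only singular point on the grid: (-3, -1).
Classify: substitute x = -3 + u, y = -1 + v and expand: f = -2*u**3 + 2*u**2*v - u**2 + 2*u*v**2 + v**3 + v**2.
No constant or linear terms (consistent with a singular point). Quadratic part: -u**2 + v**2. Cubic part: -2*u**3 + 2*u**2*v + 2*u*v**2 + v**3.
The quadratic part v**2 - u**2 = (v − u)(v + u) splits into two distinct linear factors, so there are two distinct tangent lines y − -1 = ±(x − -3) — this is a node (ordinary double point).
Classification: node.


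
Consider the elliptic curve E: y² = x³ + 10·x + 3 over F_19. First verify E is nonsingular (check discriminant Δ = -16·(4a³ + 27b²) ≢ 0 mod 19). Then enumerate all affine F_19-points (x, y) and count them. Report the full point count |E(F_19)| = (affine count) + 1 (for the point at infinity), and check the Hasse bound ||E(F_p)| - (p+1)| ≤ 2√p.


Affine points = {(5, 8), (5, 11), (7, 6), (7, 13), (8, 5), (8, 14), (9, 9), (9, 10), (10, 1), (10, 18), (11, 0), (18, 7), (18, 12)}; affine count = 13; |E(F_19)| = 14.

Discriminant check: Δ ∝ 4a³ + 27b² = 4·10³ + 27·3² = 4·1000 + 27·9 ≡ 6 (mod 19). Nonzero ⇒ E is nonsingular.
For each x ∈ F_19, compute rhs = x³ + 10·x + 3 mod 19, then count y ∈ F_19 with y² ≡ rhs.
  x = 0: rhs = 3, matching y values: none (0 points).
  x = 1: rhs = 14, matching y values: none (0 points).
  x = 2: rhs = 12, matching y values: none (0 points).
  x = 3: rhs = 3, matching y values: none (0 points).
  x = 4: rhs = 12, matching y values: none (0 points).
  x = 5: rhs = 7, matching y values: 8, 11 (2 points).
  x = 6: rhs = 13, matching y values: none (0 points).
  x = 7: rhs = 17, matching y values: 6, 13 (2 points).
  x = 8: rhs = 6, matching y values: 5, 14 (2 points).
  x = 9: rhs = 5, matching y values: 9, 10 (2 points).
  x = 10: rhs = 1, matching y values: 1, 18 (2 points).
  x = 11: rhs = 0, matching y values: 0 (1 points).
  x = 12: rhs = 8, matching y values: none (0 points).
  x = 13: rhs = 12, matching y values: none (0 points).
  x = 14: rhs = 18, matching y values: none (0 points).
  x = 15: rhs = 13, matching y values: none (0 points).
  x = 16: rhs = 3, matching y values: none (0 points).
  x = 17: rhs = 13, matching y values: none (0 points).
  x = 18: rhs = 11, matching y values: 7, 12 (2 points).
Total affine count: 13.
Full point count |E(F_19)| = 13 + 1 = 14.
Hasse bound: |14 − (19+1)| = |-6| = 6 ≤ 2√19 ≈ 8.7178 ✓.


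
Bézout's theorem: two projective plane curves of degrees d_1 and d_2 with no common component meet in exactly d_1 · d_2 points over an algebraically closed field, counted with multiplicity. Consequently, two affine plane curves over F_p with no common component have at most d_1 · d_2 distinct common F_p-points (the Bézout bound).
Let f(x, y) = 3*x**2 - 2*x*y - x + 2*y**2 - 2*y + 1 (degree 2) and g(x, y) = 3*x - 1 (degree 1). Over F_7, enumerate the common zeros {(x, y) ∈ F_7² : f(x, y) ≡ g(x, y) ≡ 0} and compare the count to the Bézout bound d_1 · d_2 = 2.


Common zeros: ∅; count = 0; Bézout bound = 2.

deg(f) = 2, deg(g) = 1, so Bézout bound = 2.
Scan x ∈ F_7. For each x, list the y ∈ F_7 with f(x, y) ≡ 0 and those with g(x, y) ≡ 0 (mod 7); the common zeros in that column are the intersection.
  x = 0: f ≡ 0 at y ∈ ∅; g ≡ 0 at y ∈ ∅; common: ∅.
  x = 1: f ≡ 0 at y ∈ ∅; g ≡ 0 at y ∈ ∅; common: ∅.
  x = 2: f ≡ 0 at y ∈ {1, 2}; g ≡ 0 at y ∈ ∅; common: ∅.
  x = 3: f ≡ 0 at y ∈ {5, 6}; g ≡ 0 at y ∈ ∅; common: ∅.
  x = 4: f ≡ 0 at y ∈ ∅; g ≡ 0 at y ∈ ∅; common: ∅.
  x = 5: f ≡ 0 at y ∈ ∅; g ≡ 0 at y ∈ {0, 1, 2, 3, 4, 5, 6}; common: ∅.
  x = 6: f ≡ 0 at y ∈ {1, 6}; g ≡ 0 at y ∈ ∅; common: ∅.
Collecting: common zeros = ∅, so the count is 0.
Comparison with the Bézout bound: 0 ≤ 2 = deg(f)·deg(g), as expected for curves with no common component (the affine F_7-count falls short of the bound because intersections may lie at infinity, over extension fields, or carry multiplicity).


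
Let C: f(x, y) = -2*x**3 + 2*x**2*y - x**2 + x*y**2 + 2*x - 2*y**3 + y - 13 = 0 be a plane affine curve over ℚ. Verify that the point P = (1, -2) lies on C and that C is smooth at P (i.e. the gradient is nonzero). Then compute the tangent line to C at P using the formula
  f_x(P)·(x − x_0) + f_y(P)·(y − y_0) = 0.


Tangent line at P: -10*x - 25*y - 40 = 0.

Step 1: f(1, -2) = 0, so P lies on C.
Step 2: partial derivatives
  f_x(x, y) = -6*x**2 + 4*x*y - 2*x + y**2 + 2, f_y(x, y) = 2*x**2 + 2*x*y - 6*y**2 + 1.
  f_x(P) = -10, f_y(P) = -25 (gradient nonzero, so P is smooth).
Step 3: tangent line at P: -10·(x − 1) + -25·(y − -2) = 0.
Expanding: -10*x - 25*y - 40 = 0.


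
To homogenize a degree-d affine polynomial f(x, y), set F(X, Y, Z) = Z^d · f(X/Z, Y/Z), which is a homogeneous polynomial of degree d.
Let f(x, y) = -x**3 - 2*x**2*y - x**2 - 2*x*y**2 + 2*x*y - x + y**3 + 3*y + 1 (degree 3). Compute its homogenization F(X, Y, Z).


F(X, Y, Z) = -X**3 - 2*X**2*Y - X**2*Z - 2*X*Y**2 + 2*X*Y*Z - X*Z**2 + Y**3 + 3*Y*Z**2 + Z**3

deg(f) = 3.
Substitute x = X/Z, y = Y/Z into f, then multiply by Z^3.
  monomial -1·x^3·y^0 ↦ -1·X^3·Y^0·Z^0.
  monomial -2·x^2·y^1 ↦ -2·X^2·Y^1·Z^0.
  monomial -1·x^2·y^0 ↦ -1·X^2·Y^0·Z^1.
  monomial -2·x^1·y^2 ↦ -2·X^1·Y^2·Z^0.
  monomial 2·x^1·y^1 ↦ 2·X^1·Y^1·Z^1.
  monomial -1·x^1·y^0 ↦ -1·X^1·Y^0·Z^2.
  monomial 1·x^0·y^3 ↦ 1·X^0·Y^3·Z^0.
  monomial 3·x^0·y^1 ↦ 3·X^0·Y^1·Z^2.
  monomial 1·x^0·y^0 ↦ 1·X^0·Y^0·Z^3.
Collecting: F(X, Y, Z) = -X**3 - 2*X**2*Y - X**2*Z - 2*X*Y**2 + 2*X*Y*Z - X*Z**2 + Y**3 + 3*Y*Z**2 + Z**3.


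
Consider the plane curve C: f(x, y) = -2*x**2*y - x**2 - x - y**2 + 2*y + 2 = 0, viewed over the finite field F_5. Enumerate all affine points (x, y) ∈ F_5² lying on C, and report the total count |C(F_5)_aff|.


Affine F_5-points: {(1, 0), (2, 2), (3, 0), (3, 4)}; count = 4.

For each of the 25 pairs (x, y) ∈ F_5², evaluate f(x, y) mod 5. Record the zeros.
  x = 0: [0↦2, 1↦3, 2↦2, 3↦4, 4↦4]  zeros at y ∈ ∅
  x = 1: [0↦0, 1↦4, 2↦1, 3↦1, 4↦4]  zeros at y ∈ {0}
  x = 2: [0↦1, 1↦4, 2↦0, 3↦4, 4↦1]  zeros at y ∈ {2}
  x = 3: [0↦0, 1↦3, 2↦4, 3↦3, 4↦0]  zeros at y ∈ {0, 4}
  x = 4: [0↦2, 1↦1, 2↦3, 3↦3, 4↦1]  zeros at y ∈ ∅
Collecting zeros: affine points = {(1, 0), (2, 2), (3, 0), (3, 4)}.
Total count |C(F_5)_aff| = 4.


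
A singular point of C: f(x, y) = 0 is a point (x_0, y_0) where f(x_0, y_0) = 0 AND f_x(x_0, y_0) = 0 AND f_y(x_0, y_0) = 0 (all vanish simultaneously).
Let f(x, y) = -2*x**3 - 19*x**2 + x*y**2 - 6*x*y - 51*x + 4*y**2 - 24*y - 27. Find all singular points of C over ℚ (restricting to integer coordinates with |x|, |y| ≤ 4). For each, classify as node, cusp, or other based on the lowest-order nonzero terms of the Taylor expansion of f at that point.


Singular points: {(-3, 3)}; classification: node.

Compute partial derivatives:
  f_x = -6*x**2 - 38*x + y**2 - 6*y - 51.
  f_y = 2*x*y - 6*x + 8*y - 24.
Scan x_0 ∈ {−4, ..., 4}. For each x_0, f_y(x_0, y) is a polynomial in y; find its integer roots y ∈ {−4, ..., 4}, then test f_x and f at those candidates.
  x = -4: f_y(-4, y) = 0; vanishes at y ∈ {-4, -3, -2, -1, 0, 1, 2, 3, 4}. (-4, -4): f_x = 45 ≠ 0; (-4, -3): f_x = 32 ≠ 0; (-4, -2): f_x = 21 ≠ 0; (-4, -1): f_x = 12 ≠ 0; (-4, 0): f_x = 5 ≠ 0; (-4, 1): f_x = 0 but f = 1 ≠ 0; (-4, 2): f_x = -3 ≠ 0; (-4, 3): f_x = -4 ≠ 0; (-4, 4): f_x = -3 ≠ 0.
  x = -3: f_y(-3, y) = 2*y - 6; vanishes at y ∈ {3}. (-3, 3): f_x = 0, f = 0 — SINGULAR.
  x = -2: f_y(-2, y) = 4*y - 12; vanishes at y ∈ {3}. (-2, 3): f_x = -8 ≠ 0.
  x = -1: f_y(-1, y) = 6*y - 18; vanishes at y ∈ {3}. (-1, 3): f_x = -28 ≠ 0.
  x = 0: f_y(0, y) = 8*y - 24; vanishes at y ∈ {3}. (0, 3): f_x = -60 ≠ 0.
  x = 1: f_y(1, y) = 10*y - 30; vanishes at y ∈ {3}. (1, 3): f_x = -104 ≠ 0.
  x = 2: f_y(2, y) = 12*y - 36; vanishes at y ∈ {3}. (2, 3): f_x = -160 ≠ 0.
  x = 3: f_y(3, y) = 14*y - 42; vanishes at y ∈ {3}. (3, 3): f_x = -228 ≠ 0.
  x = 4: f_y(4, y) = 16*y - 48; vanishes at y ∈ {3}. (4, 3): f_x = -308 ≠ 0.
Only singular point on the grid: (-3, 3).
Classify: substitute x = -3 + u, y = 3 + v and expand: f = -2*u**3 - u**2 + u*v**2 + v**2.
No constant or linear terms (consistent with a singular point). Quadratic part: -u**2 + v**2. Cubic part: -2*u**3 + u*v**2.
The quadratic part v**2 - u**2 = (v − u)(v + u) splits into two distinct linear factors, so there are two distinct tangent lines y − 3 = ±(x − -3) — this is a node (ordinary double point).
Classification: node.


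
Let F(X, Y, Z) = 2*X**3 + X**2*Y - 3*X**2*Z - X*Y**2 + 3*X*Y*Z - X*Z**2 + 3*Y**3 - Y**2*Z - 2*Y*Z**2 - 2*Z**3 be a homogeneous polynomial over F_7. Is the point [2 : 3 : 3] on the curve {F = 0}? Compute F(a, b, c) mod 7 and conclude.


F(2,3,3) ≡ 5 (mod 7); P is NOT on the curve.

Evaluate F(2, 3, 3) term-by-term (mod 7).
  2*X**3 ↦ 2·8·1·1 = 16
  X**2*Y ↦ 1·4·3·1 = 12
  -3*X**2*Z ↦ -3·4·1·3 = -36
  -X*Y**2 ↦ -1·2·9·1 = -18
  3*X*Y*Z ↦ 3·2·3·3 = 54
  -X*Z**2 ↦ -1·2·1·9 = -18
  3*Y**3 ↦ 3·1·27·1 = 81
  -Y**2*Z ↦ -1·1·9·3 = -27
  -2*Y*Z**2 ↦ -2·1·3·9 = -54
  -2*Z**3 ↦ -2·1·1·27 = -54
Sum: F(2, 3, 3) = (16) + (12) + (-36) + (-18) + (54) + (-18) + (81) + (-27) + (-54) + (-54) = -44.
Reducing mod 7: -44 ≡ 5 (mod 7).
Since F(a, b, c) ≡ 5 ≠ 0 (mod 7), P does NOT lie on the curve.


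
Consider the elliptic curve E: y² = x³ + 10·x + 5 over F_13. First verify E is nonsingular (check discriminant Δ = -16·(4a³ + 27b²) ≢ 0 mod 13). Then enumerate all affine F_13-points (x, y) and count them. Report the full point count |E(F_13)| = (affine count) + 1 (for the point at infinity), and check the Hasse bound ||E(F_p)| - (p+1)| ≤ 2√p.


Affine points = {(1, 4), (1, 9), (3, 6), (3, 7), (8, 5), (8, 8), (10, 0), (11, 4), (11, 9)}; affine count = 9; |E(F_13)| = 10.

Discriminant check: Δ ∝ 4a³ + 27b² = 4·10³ + 27·5² = 4·1000 + 27·25 ≡ 8 (mod 13). Nonzero ⇒ E is nonsingular.
For each x ∈ F_13, compute rhs = x³ + 10·x + 5 mod 13, then count y ∈ F_13 with y² ≡ rhs.
  x = 0: rhs = 5, matching y values: none (0 points).
  x = 1: rhs = 3, matching y values: 4, 9 (2 points).
  x = 2: rhs = 7, matching y values: none (0 points).
  x = 3: rhs = 10, matching y values: 6, 7 (2 points).
  x = 4: rhs = 5, matching y values: none (0 points).
  x = 5: rhs = 11, matching y values: none (0 points).
  x = 6: rhs = 8, matching y values: none (0 points).
  x = 7: rhs = 2, matching y values: none (0 points).
  x = 8: rhs = 12, matching y values: 5, 8 (2 points).
  x = 9: rhs = 5, matching y values: none (0 points).
  x = 10: rhs = 0, matching y values: 0 (1 points).
  x = 11: rhs = 3, matching y values: 4, 9 (2 points).
  x = 12: rhs = 7, matching y values: none (0 points).
Total affine count: 9.
Full point count |E(F_13)| = 9 + 1 = 10.
Hasse bound: |10 − (13+1)| = |-4| = 4 ≤ 2√13 ≈ 7.2111 ✓.


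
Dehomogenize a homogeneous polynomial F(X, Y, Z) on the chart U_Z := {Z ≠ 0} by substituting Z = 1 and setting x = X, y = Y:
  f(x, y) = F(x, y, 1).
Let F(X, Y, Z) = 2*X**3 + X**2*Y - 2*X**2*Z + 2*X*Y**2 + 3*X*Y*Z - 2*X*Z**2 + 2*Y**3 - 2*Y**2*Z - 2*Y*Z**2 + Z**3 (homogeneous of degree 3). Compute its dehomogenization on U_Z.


f(x, y) = 2*x**3 + x**2*y - 2*x**2 + 2*x*y**2 + 3*x*y - 2*x + 2*y**3 - 2*y**2 - 2*y + 1

On U_Z we set Z = 1. Each monomial c·X^i·Y^j·Z^k in F becomes c·x^i·y^j·1^k = c·x^i·y^j.
Substituting Z = 1: F(X, Y, 1) = 2*x**3 + x**2*y - 2*x**2 + 2*x*y**2 + 3*x*y - 2*x + 2*y**3 - 2*y**2 - 2*y + 1.
Note: deg(f) ≤ deg(F) = 3; strict inequality happens when F is divisible by Z (lost terms).


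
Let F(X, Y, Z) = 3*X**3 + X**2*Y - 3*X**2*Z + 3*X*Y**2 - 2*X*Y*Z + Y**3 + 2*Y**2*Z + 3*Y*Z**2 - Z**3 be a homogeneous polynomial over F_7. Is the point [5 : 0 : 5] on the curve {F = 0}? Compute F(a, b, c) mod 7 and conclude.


F(5,0,5) ≡ 1 (mod 7); P is NOT on the curve.

Evaluate F(5, 0, 5) term-by-term (mod 7).
  3*X**3 ↦ 3·125·1·1 = 375
  X**2*Y ↦ 1·25·0·1 = 0
  -3*X**2*Z ↦ -3·25·1·5 = -375
  3*X*Y**2 ↦ 3·5·0·1 = 0
  -2*X*Y*Z ↦ -2·5·0·5 = 0
  Y**3 ↦ 1·1·0·1 = 0
  2*Y**2*Z ↦ 2·1·0·5 = 0
  3*Y*Z**2 ↦ 3·1·0·25 = 0
  -Z**3 ↦ -1·1·1·125 = -125
Sum: F(5, 0, 5) = (375) + (0) + (-375) + (0) + (0) + (0) + (0) + (0) + (-125) = -125.
Reducing mod 7: -125 ≡ 1 (mod 7).
Since F(a, b, c) ≡ 1 ≠ 0 (mod 7), P does NOT lie on the curve.


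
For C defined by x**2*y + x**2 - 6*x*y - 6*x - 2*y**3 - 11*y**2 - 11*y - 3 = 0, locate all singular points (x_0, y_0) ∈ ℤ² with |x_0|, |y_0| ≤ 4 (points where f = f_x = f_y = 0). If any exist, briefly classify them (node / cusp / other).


Singular points: {(3, -2)}; classification: node.

Compute partial derivatives:
  f_x = 2*x*y + 2*x - 6*y - 6.
  f_y = x**2 - 6*x - 6*y**2 - 22*y - 11.
Scan x_0 ∈ {−4, ..., 4}. For each x_0, f_y(x_0, y) is a polynomial in y; find its integer roots y ∈ {−4, ..., 4}, then test f_x and f at those candidates.
  x = -4: f_y(-4, y) = -6*y**2 - 22*y + 29; no integer root y with |y| ≤ 4.
  x = -3: f_y(-3, y) = -6*y**2 - 22*y + 16; no integer root y with |y| ≤ 4.
  x = -2: f_y(-2, y) = -6*y**2 - 22*y + 5; no integer root y with |y| ≤ 4.
  x = -1: f_y(-1, y) = -6*y**2 - 22*y - 4; no integer root y with |y| ≤ 4.
  x = 0: f_y(0, y) = -6*y**2 - 22*y - 11; no integer root y with |y| ≤ 4.
  x = 1: f_y(1, y) = -6*y**2 - 22*y - 16; vanishes at y ∈ {-1}. (1, -1): f_x = 0 but f = -1 ≠ 0.
  x = 2: f_y(2, y) = -6*y**2 - 22*y - 19; no integer root y with |y| ≤ 4.
  x = 3: f_y(3, y) = -6*y**2 - 22*y - 20; vanishes at y ∈ {-2}. (3, -2): f_x = 0, f = 0 — SINGULAR.
  x = 4: f_y(4, y) = -6*y**2 - 22*y - 19; no integer root y with |y| ≤ 4.
Only singular point on the grid: (3, -2).
Classify: substitute x = 3 + u, y = -2 + v and expand: f = u**2*v - u**2 - 2*v**3 + v**2.
No constant or linear terms (consistent with a singular point). Quadratic part: -u**2 + v**2. Cubic part: u**2*v - 2*v**3.
The quadratic part v**2 - u**2 = (v − u)(v + u) splits into two distinct linear factors, so there are two distinct tangent lines y − -2 = ±(x − 3) — this is a node (ordinary double point).
Classification: node.


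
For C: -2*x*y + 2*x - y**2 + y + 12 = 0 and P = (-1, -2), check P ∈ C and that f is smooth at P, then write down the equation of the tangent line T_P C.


Tangent line at P: 6*x + 7*y + 20 = 0.

Step 1: f(-1, -2) = 0, so P lies on C.
Step 2: partial derivatives
  f_x(x, y) = 2 - 2*y, f_y(x, y) = -2*x - 2*y + 1.
  f_x(P) = 6, f_y(P) = 7 (gradient nonzero, so P is smooth).
Step 3: tangent line at P: 6·(x − -1) + 7·(y − -2) = 0.
Expanding: 6*x + 7*y + 20 = 0.


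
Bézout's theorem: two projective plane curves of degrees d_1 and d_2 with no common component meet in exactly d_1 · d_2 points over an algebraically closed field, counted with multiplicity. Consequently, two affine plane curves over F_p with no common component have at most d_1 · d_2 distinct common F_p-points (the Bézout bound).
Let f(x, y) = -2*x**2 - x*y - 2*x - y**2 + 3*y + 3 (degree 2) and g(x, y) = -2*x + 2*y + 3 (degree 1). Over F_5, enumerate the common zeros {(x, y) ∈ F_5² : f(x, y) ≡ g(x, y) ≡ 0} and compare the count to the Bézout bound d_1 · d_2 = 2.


Common zeros: {(0, 1), (2, 3)}; count = 2; Bézout bound = 2.

deg(f) = 2, deg(g) = 1, so Bézout bound = 2.
Scan x ∈ F_5. For each x, list the y ∈ F_5 with f(x, y) ≡ 0 and those with g(x, y) ≡ 0 (mod 5); the common zeros in that column are the intersection.
  x = 0: f ≡ 0 at y ∈ {1, 2}; g ≡ 0 at y ∈ {1}; common: {1}.
  x = 1: f ≡ 0 at y ∈ {1}; g ≡ 0 at y ∈ {2}; common: ∅.
  x = 2: f ≡ 0 at y ∈ {3}; g ≡ 0 at y ∈ {3}; common: {3}.
  x = 3: f ≡ 0 at y ∈ {2, 3}; g ≡ 0 at y ∈ {4}; common: ∅.
  x = 4: f ≡ 0 at y ∈ ∅; g ≡ 0 at y ∈ {0}; common: ∅.
Collecting: common zeros = {(0, 1), (2, 3)}, so the count is 2.
Comparison with the Bézout bound: 2 ≤ 2 = deg(f)·deg(g), as expected for curves with no common component (the bound is attained).


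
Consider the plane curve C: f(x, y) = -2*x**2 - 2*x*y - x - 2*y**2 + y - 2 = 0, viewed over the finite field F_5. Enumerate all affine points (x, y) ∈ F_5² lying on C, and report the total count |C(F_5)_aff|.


Affine F_5-points: {(0, 4), (1, 0), (1, 2), (3, 1), (3, 4), (4, 2)}; count = 6.

For each of the 25 pairs (x, y) ∈ F_5², evaluate f(x, y) mod 5. Record the zeros.
  x = 0: [0↦3, 1↦2, 2↦2, 3↦3, 4↦0]  zeros at y ∈ {4}
  x = 1: [0↦0, 1↦2, 2↦0, 3↦4, 4↦4]  zeros at y ∈ {0, 2}
  x = 2: [0↦3, 1↦3, 2↦4, 3↦1, 4↦4]  zeros at y ∈ ∅
  x = 3: [0↦2, 1↦0, 2↦4, 3↦4, 4↦0]  zeros at y ∈ {1, 4}
  x = 4: [0↦2, 1↦3, 2↦0, 3↦3, 4↦2]  zeros at y ∈ {2}
Collecting zeros: affine points = {(0, 4), (1, 0), (1, 2), (3, 1), (3, 4), (4, 2)}.
Total count |C(F_5)_aff| = 6.


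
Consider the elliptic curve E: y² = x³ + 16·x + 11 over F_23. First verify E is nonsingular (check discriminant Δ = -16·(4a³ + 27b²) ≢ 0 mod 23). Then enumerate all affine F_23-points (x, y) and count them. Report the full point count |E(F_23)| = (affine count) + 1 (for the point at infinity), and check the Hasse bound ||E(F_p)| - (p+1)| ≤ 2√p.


Affine points = {(4, 1), (4, 22), (5, 3), (5, 20), (6, 1), (6, 22), (7, 11), (7, 12), (11, 0), (13, 1), (13, 22), (14, 9), (14, 14), (16, 4), (16, 19), (18, 6), (18, 17)}; affine count = 17; |E(F_23)| = 18.

Discriminant check: Δ ∝ 4a³ + 27b² = 4·16³ + 27·11² = 4·4096 + 27·121 ≡ 9 (mod 23). Nonzero ⇒ E is nonsingular.
For each x ∈ F_23, compute rhs = x³ + 16·x + 11 mod 23, then count y ∈ F_23 with y² ≡ rhs.
  x = 0: rhs = 11, matching y values: none (0 points).
  x = 1: rhs = 5, matching y values: none (0 points).
  x = 2: rhs = 5, matching y values: none (0 points).
  x = 3: rhs = 17, matching y values: none (0 points).
  x = 4: rhs = 1, matching y values: 1, 22 (2 points).
  x = 5: rhs = 9, matching y values: 3, 20 (2 points).
  x = 6: rhs = 1, matching y values: 1, 22 (2 points).
  x = 7: rhs = 6, matching y values: 11, 12 (2 points).
  x = 8: rhs = 7, matching y values: none (0 points).
  x = 9: rhs = 10, matching y values: none (0 points).
  x = 10: rhs = 21, matching y values: none (0 points).
  x = 11: rhs = 0, matching y values: 0 (1 points).
  x = 12: rhs = 22, matching y values: none (0 points).
  x = 13: rhs = 1, matching y values: 1, 22 (2 points).
  x = 14: rhs = 12, matching y values: 9, 14 (2 points).
  x = 15: rhs = 15, matching y values: none (0 points).
  x = 16: rhs = 16, matching y values: 4, 19 (2 points).
  x = 17: rhs = 21, matching y values: none (0 points).
  x = 18: rhs = 13, matching y values: 6, 17 (2 points).
  x = 19: rhs = 21, matching y values: none (0 points).
  x = 20: rhs = 5, matching y values: none (0 points).
  x = 21: rhs = 17, matching y values: none (0 points).
  x = 22: rhs = 17, matching y values: none (0 points).
Total affine count: 17.
Full point count |E(F_23)| = 17 + 1 = 18.
Hasse bound: |18 − (23+1)| = |-6| = 6 ≤ 2√23 ≈ 9.5917 ✓.


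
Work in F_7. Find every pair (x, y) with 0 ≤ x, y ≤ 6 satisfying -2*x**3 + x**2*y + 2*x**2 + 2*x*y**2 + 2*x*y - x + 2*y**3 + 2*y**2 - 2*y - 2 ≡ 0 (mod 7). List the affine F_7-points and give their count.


Affine F_7-points: {(0, 1), (0, 6), (2, 6), (5, 2), (5, 4), (6, 4), (6, 5)}; count = 7.

For each of the 49 pairs (x, y) ∈ F_7², evaluate f(x, y) mod 7. Record the zeros.
  x = 0: [0↦5, 1↦0, 2↦4, 3↦1, 4↦3, 5↦1, 6↦0]  zeros at y ∈ {1, 6}
  x = 1: [0↦4, 1↦4, 2↦3, 3↦6, 4↦4, 5↦2, 6↦5]  zeros at y ∈ ∅
  x = 2: [0↦2, 1↦2, 2↦5, 3↦2, 4↦5, 5↦5, 6↦0]  zeros at y ∈ {6}
  x = 3: [0↦1, 1↦3, 2↦5, 3↦5, 4↦1, 5↦5, 6↦1]  zeros at y ∈ ∅
  x = 4: [0↦3, 1↦2, 2↦5, 3↦3, 4↦1, 5↦4, 6↦3]  zeros at y ∈ ∅
  x = 5: [0↦3, 1↦1, 2↦0, 3↦5, 4↦0, 5↦4, 6↦1]  zeros at y ∈ {2, 4}
  x = 6: [0↦3, 1↦2, 2↦6, 3↦6, 4↦0, 5↦0, 6↦4]  zeros at y ∈ {4, 5}
Collecting zeros: affine points = {(0, 1), (0, 6), (2, 6), (5, 2), (5, 4), (6, 4), (6, 5)}.
Total count |C(F_7)_aff| = 7.


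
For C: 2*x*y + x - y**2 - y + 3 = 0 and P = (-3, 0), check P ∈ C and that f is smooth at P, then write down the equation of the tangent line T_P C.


Tangent line at P: x - 7*y + 3 = 0.

Step 1: f(-3, 0) = 0, so P lies on C.
Step 2: partial derivatives
  f_x(x, y) = 2*y + 1, f_y(x, y) = 2*x - 2*y - 1.
  f_x(P) = 1, f_y(P) = -7 (gradient nonzero, so P is smooth).
Step 3: tangent line at P: 1·(x − -3) + -7·(y − 0) = 0.
Expanding: x - 7*y + 3 = 0.
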